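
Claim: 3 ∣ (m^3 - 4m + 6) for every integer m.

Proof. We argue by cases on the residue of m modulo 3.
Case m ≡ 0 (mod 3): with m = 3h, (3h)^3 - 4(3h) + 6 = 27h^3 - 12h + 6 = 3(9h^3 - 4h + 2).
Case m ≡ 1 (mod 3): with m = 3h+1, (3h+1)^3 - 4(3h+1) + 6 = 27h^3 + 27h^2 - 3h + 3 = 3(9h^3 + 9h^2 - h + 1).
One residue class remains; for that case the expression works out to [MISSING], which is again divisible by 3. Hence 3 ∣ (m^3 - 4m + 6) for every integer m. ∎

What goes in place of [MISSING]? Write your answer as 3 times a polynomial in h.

The residues treated are {0, 1}, so the missing case is m ≡ 2 (mod 3); write m = 3h+2.
Then (3h+2)^3 - 4(3h+2) + 6 = 27h^3 + 54h^2 + 24h + 6 = 3(9h^3 + 18h^2 + 8h + 2).

3(9h^3 + 18h^2 + 8h + 2)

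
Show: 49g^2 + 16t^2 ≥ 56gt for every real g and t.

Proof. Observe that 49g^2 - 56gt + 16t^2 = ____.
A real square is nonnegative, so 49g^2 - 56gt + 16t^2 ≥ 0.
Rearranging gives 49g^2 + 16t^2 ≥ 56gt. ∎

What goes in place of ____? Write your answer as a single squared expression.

(7g - 4t)^2

49g^2 - 56gt + 16t^2 is a perfect-square trinomial: the outer terms are (7g)^2 and (4t)^2, and the cross term is -2·7g·4t.
So 49g^2 - 56gt + 16t^2 = (7g - 4t)^2 ≥ 0.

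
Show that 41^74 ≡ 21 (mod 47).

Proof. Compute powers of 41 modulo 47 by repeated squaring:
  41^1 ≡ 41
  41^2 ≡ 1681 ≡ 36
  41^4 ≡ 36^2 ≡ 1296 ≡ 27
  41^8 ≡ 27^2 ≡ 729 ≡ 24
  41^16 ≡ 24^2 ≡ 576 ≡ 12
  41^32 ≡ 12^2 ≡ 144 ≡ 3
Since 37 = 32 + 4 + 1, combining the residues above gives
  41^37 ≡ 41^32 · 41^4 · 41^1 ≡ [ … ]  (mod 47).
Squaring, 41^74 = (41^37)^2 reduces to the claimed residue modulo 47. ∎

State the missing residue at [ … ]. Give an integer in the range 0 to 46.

Multiply the listed residues: 3 · 27 · 41 = 81 → 3321.
Reducing modulo 47: 3321 = 70·47 + 31, so 41^37 ≡ 31.

31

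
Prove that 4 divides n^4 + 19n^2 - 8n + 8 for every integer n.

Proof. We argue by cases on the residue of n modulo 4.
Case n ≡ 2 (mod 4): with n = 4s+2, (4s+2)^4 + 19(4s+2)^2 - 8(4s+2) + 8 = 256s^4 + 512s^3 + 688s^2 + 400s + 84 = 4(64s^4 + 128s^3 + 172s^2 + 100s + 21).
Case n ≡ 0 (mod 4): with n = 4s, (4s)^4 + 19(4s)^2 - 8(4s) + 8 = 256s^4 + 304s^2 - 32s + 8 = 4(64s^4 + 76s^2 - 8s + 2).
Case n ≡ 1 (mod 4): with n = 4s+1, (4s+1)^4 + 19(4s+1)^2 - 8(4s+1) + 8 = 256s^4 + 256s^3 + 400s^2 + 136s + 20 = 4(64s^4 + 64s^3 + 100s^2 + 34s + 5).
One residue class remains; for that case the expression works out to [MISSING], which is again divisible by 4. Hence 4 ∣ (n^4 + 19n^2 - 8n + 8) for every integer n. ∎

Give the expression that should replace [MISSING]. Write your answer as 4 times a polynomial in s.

4(64s^4 + 192s^3 + 292s^2 + 214s + 59)

The residues treated are {2, 0, 1}, so the missing case is n ≡ 3 (mod 4); write n = 4s+3.
Then (4s+3)^4 + 19(4s+3)^2 - 8(4s+3) + 8 = 256s^4 + 768s^3 + 1168s^2 + 856s + 236 = 4(64s^4 + 192s^3 + 292s^2 + 214s + 59).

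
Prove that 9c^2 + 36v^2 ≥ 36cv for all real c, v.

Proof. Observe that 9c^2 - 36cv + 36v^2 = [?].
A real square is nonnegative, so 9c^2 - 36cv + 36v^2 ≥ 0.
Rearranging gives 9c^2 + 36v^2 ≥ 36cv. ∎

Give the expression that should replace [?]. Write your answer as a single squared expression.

(3c - 6v)^2

The leading and trailing coefficients are 3^2 and 6^2, and 36 = 2·3·6, so the trinomial is (3c - 6v)^2.
Hence 9c^2 - 36cv + 36v^2 ≥ 0.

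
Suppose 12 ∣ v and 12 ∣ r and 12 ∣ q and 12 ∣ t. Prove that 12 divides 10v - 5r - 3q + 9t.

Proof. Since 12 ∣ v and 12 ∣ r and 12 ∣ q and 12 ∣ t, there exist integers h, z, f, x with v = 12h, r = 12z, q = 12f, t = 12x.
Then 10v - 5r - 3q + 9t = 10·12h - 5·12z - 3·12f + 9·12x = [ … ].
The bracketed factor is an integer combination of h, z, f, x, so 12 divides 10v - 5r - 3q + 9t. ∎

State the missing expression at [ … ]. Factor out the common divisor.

12(-3f + 10h + 9x - 5z)

Pull the common 12 out of every term: 10·12h - 5·12z - 3·12f + 9·12x = 12(-3f + 10h + 9x - 5z).
-3f + 10h + 9x - 5z is an integer, which exhibits the divisibility.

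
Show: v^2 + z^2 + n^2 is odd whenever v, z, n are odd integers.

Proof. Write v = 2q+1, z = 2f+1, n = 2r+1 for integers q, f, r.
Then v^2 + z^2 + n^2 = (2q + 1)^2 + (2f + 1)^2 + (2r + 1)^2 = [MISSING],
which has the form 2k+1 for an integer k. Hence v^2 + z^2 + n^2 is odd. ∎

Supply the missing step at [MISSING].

(2q + 1)^2 + (2f + 1)^2 + (2r + 1)^2 = 4f^2 + 4f + 4q^2 + 4q + 4r^2 + 4r + 3
= 2(2f^2 + 2f + 2q^2 + 2q + 2r^2 + 2r + 1) + 1.
Since 2f^2 + 2f + 2q^2 + 2q + 2r^2 + 2r + 1 is an integer, the sum of squares is of the form 2k+1 for an integer k.

2(2f^2 + 2f + 2q^2 + 2q + 2r^2 + 2r + 1) + 1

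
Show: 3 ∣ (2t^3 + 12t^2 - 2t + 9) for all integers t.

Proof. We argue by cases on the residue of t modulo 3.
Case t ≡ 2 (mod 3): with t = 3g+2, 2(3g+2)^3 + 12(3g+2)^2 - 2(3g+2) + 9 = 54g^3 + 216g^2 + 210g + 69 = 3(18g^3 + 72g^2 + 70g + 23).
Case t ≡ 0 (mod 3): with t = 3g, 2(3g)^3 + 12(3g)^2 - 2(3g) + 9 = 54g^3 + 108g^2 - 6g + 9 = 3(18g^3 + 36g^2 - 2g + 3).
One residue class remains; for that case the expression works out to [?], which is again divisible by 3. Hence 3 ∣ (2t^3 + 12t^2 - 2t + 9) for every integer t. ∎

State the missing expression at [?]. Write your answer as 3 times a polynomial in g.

3(18g^3 + 54g^2 + 28g + 7)

Only t ≡ 1 (mod 3) is unaccounted for. Put t = 3g+1:
2(3g+1)^3 + 12(3g+1)^2 - 2(3g+1) + 9 expands to 54g^3 + 162g^2 + 84g + 21,
and factoring out 3 leaves 3(18g^3 + 54g^2 + 28g + 7).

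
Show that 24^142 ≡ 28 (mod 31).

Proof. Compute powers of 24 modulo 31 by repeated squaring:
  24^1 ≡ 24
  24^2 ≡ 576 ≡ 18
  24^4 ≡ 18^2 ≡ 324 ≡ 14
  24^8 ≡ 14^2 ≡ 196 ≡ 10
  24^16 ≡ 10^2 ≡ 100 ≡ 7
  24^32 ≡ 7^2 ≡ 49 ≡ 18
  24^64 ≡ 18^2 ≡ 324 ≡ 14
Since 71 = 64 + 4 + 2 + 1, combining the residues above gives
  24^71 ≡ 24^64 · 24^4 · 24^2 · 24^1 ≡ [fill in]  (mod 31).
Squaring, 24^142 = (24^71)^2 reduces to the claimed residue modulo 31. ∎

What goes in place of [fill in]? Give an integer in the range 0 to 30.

11

Multiply the listed residues: 14 · 14 · 18 · 24 = 196 → 3528 → 84672.
Reducing modulo 31: 84672 = 2731·31 + 11, so 24^71 ≡ 11.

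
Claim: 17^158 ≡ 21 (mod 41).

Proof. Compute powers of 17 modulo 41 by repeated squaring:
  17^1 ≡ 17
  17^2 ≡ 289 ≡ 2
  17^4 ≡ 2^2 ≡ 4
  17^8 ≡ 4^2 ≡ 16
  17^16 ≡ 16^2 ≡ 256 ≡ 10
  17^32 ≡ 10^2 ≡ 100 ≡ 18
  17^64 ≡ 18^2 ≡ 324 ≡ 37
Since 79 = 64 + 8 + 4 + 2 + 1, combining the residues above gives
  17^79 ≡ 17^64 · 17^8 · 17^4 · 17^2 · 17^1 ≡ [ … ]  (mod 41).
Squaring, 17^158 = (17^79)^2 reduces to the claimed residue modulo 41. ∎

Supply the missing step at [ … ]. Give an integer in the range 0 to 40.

17^64 · 17^8 · 17^4 · 17^2 · 17^1 ≡ 37 · 16 · 4 · 2 · 17 = 80512.
80512 mod 41 = 29, so 17^79 ≡ 29 (mod 41).

29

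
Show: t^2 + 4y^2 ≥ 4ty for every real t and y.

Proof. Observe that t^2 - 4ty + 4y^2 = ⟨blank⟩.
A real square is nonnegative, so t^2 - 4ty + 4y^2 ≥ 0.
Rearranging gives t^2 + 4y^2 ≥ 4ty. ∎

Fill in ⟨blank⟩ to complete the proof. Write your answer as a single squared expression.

(t - 2y)^2

t^2 - 4ty + 4y^2 is a perfect-square trinomial: the outer terms are (t)^2 and (2y)^2, and the cross term is -2·t·2y.
So t^2 - 4ty + 4y^2 = (t - 2y)^2 ≥ 0.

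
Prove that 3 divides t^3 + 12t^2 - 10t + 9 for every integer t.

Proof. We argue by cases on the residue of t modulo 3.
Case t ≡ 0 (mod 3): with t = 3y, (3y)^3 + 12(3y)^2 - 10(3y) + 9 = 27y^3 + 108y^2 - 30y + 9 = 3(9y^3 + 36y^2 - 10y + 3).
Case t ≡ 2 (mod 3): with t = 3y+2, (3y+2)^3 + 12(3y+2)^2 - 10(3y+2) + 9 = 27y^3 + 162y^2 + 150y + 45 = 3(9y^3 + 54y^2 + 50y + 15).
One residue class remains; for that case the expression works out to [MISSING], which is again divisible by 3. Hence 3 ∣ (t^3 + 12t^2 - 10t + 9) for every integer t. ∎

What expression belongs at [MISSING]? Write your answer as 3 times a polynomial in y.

3(9y^3 + 45y^2 + 17y + 4)

Only t ≡ 1 (mod 3) is unaccounted for. Put t = 3y+1:
(3y+1)^3 + 12(3y+1)^2 - 10(3y+1) + 9 expands to 27y^3 + 135y^2 + 51y + 12,
and factoring out 3 leaves 3(9y^3 + 45y^2 + 17y + 4).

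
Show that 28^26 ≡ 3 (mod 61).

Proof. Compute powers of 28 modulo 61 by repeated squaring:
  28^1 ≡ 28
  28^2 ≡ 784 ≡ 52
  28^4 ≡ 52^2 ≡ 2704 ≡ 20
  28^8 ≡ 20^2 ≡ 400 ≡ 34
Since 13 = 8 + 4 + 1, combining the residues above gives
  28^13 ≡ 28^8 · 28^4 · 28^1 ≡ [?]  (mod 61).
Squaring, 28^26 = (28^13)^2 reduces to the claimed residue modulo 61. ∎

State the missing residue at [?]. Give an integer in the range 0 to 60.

Multiply the listed residues: 34 · 20 · 28 = 680 → 19040.
Reducing modulo 61: 19040 = 312·61 + 8, so 28^13 ≡ 8.

8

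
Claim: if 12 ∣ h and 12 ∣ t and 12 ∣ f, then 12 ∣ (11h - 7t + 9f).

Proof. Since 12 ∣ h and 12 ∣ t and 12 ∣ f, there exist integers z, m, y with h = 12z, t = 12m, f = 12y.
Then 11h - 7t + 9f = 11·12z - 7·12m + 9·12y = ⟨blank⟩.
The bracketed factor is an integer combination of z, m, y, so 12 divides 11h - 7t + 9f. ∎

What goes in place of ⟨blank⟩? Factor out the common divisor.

12(-7m + 9y + 11z)

Pull the common 12 out of every term: 11·12z - 7·12m + 9·12y = 12(-7m + 9y + 11z).
-7m + 9y + 11z is an integer, which exhibits the divisibility.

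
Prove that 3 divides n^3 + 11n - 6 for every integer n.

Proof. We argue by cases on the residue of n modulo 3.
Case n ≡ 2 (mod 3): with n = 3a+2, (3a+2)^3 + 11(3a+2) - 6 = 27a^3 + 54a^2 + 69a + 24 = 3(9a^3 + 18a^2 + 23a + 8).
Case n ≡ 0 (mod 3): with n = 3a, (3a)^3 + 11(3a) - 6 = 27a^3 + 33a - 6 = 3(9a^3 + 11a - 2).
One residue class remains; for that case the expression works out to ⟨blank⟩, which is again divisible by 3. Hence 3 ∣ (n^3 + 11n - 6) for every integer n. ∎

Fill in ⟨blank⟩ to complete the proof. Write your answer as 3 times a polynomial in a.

3(9a^3 + 9a^2 + 14a + 2)

The residues treated are {2, 0}, so the missing case is n ≡ 1 (mod 3); write n = 3a+1.
Then (3a+1)^3 + 11(3a+1) - 6 = 27a^3 + 27a^2 + 42a + 6 = 3(9a^3 + 9a^2 + 14a + 2).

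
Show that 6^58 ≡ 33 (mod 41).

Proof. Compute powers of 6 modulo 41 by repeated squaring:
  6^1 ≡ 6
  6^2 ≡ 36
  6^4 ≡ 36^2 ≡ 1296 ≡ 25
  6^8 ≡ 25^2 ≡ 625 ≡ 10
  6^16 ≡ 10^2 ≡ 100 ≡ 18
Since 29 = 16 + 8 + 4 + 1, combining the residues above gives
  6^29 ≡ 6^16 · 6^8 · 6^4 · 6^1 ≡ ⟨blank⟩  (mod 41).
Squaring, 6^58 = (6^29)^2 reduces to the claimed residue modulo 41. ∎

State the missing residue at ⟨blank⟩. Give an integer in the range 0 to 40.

22

Multiply the listed residues: 18 · 10 · 25 · 6 = 180 → 4500 → 27000.
Reducing modulo 41: 27000 = 658·41 + 22, so 6^29 ≡ 22.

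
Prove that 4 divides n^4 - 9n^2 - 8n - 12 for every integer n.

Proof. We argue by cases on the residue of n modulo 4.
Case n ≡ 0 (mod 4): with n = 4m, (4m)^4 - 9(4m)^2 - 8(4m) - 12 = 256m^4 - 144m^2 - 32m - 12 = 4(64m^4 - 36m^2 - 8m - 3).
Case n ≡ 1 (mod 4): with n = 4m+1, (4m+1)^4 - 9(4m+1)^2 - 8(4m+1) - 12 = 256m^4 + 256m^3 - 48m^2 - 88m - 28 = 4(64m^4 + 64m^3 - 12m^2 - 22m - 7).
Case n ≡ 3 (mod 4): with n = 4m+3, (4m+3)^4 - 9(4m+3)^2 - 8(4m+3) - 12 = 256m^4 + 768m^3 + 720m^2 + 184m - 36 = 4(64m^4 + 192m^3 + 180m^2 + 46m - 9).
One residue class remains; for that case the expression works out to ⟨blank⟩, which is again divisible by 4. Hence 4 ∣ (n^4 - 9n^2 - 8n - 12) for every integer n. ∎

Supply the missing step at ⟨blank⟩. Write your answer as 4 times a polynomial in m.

Only n ≡ 2 (mod 4) is unaccounted for. Put n = 4m+2:
(4m+2)^4 - 9(4m+2)^2 - 8(4m+2) - 12 expands to 256m^4 + 512m^3 + 240m^2 - 48m - 48,
and factoring out 4 leaves 4(64m^4 + 128m^3 + 60m^2 - 12m - 12).

4(64m^4 + 128m^3 + 60m^2 - 12m - 12)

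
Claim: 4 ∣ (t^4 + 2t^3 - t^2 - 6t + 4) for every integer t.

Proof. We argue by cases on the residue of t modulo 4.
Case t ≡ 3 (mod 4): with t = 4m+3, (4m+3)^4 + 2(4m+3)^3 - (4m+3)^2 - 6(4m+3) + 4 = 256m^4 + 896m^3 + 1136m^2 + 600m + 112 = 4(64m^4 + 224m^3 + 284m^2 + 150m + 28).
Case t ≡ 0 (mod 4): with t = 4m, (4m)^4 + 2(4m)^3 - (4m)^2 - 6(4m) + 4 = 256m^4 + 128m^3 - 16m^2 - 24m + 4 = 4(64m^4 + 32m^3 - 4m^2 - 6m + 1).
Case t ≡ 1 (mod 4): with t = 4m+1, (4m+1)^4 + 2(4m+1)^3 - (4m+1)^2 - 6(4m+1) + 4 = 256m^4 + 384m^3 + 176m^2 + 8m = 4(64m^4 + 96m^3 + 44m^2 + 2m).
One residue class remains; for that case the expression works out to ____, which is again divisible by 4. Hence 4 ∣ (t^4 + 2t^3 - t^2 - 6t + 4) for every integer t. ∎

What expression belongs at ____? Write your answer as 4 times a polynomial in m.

4(64m^4 + 160m^3 + 140m^2 + 46m + 5)

Only t ≡ 2 (mod 4) is unaccounted for. Put t = 4m+2:
(4m+2)^4 + 2(4m+2)^3 - (4m+2)^2 - 6(4m+2) + 4 expands to 256m^4 + 640m^3 + 560m^2 + 184m + 20,
and factoring out 4 leaves 4(64m^4 + 160m^3 + 140m^2 + 46m + 5).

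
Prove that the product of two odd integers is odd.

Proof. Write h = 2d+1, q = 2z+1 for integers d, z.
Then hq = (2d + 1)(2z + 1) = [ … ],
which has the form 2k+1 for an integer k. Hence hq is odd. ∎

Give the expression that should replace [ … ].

2(2dz + d + z) + 1

Expanding: (2d + 1)(2z + 1) = 4dz + 2d + 2z + 1.
Every term except the constant is even, so this is 2(2dz + d + z) + 1,
and 2dz + d + z ∈ ℤ gives the required form.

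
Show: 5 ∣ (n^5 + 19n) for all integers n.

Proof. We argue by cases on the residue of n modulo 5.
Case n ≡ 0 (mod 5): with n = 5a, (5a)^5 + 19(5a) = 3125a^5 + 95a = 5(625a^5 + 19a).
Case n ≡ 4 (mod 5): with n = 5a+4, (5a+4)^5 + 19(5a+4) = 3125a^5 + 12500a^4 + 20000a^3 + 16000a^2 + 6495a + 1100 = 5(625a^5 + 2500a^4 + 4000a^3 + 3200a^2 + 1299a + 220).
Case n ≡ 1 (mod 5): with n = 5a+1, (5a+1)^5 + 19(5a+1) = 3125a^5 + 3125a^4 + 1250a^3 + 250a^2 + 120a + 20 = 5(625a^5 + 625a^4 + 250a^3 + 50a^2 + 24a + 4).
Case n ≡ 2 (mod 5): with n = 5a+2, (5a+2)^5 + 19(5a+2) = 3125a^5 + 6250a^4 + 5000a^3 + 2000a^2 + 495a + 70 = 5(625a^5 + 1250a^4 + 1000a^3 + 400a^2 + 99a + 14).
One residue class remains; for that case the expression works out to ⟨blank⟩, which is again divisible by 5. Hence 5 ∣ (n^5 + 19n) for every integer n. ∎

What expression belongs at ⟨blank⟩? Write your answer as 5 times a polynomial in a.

5(625a^5 + 1875a^4 + 2250a^3 + 1350a^2 + 424a + 60)

The residues treated are {0, 4, 1, 2}, so the missing case is n ≡ 3 (mod 5); write n = 5a+3.
Then (5a+3)^5 + 19(5a+3) = 3125a^5 + 9375a^4 + 11250a^3 + 6750a^2 + 2120a + 300 = 5(625a^5 + 1875a^4 + 2250a^3 + 1350a^2 + 424a + 60).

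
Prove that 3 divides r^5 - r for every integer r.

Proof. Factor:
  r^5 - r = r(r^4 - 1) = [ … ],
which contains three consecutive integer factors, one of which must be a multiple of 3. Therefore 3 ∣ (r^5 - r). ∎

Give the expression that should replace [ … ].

(r - 1)r(r + 1)(r^2 + 1)

r^4 - 1 = (r^2 - 1)(r^2 + 1), and r^2 - 1 = (r-1)(r+1).
So r(r^4 - 1) = (r - 1)r(r + 1)(r^2 + 1).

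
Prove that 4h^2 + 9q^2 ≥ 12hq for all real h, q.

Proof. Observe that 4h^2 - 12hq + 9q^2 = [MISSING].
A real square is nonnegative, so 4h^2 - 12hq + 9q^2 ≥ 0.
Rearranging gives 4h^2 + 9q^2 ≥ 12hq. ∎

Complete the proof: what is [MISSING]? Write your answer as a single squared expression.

4h^2 - 12hq + 9q^2 is a perfect-square trinomial: the outer terms are (2h)^2 and (3q)^2, and the cross term is -2·2h·3q.
So 4h^2 - 12hq + 9q^2 = (2h - 3q)^2 ≥ 0.

(2h - 3q)^2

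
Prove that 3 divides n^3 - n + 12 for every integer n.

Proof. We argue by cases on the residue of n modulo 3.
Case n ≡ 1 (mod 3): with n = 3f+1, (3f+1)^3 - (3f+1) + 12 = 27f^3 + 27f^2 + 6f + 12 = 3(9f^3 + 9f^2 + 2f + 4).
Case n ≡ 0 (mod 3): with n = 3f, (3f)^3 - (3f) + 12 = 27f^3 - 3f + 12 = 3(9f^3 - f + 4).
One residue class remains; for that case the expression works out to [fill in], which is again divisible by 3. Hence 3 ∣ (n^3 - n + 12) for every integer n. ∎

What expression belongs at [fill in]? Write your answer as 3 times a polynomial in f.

The residues treated are {1, 0}, so the missing case is n ≡ 2 (mod 3); write n = 3f+2.
Then (3f+2)^3 - (3f+2) + 12 = 27f^3 + 54f^2 + 33f + 18 = 3(9f^3 + 18f^2 + 11f + 6).

3(9f^3 + 18f^2 + 11f + 6)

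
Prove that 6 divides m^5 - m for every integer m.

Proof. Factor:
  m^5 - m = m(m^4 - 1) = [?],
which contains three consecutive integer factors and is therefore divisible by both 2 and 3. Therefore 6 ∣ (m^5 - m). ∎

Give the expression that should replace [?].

(m - 1)m(m + 1)(m^2 + 1)

m^4 - 1 = (m^2 - 1)(m^2 + 1), and m^2 - 1 = (m-1)(m+1).
So m(m^4 - 1) = (m - 1)m(m + 1)(m^2 + 1).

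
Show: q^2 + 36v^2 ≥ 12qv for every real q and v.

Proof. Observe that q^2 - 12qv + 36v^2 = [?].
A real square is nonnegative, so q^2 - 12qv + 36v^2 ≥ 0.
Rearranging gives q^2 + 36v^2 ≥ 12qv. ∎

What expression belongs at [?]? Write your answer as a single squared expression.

(q - 6v)^2

The leading and trailing coefficients are 1^2 and 6^2, and 12 = 2·1·6, so the trinomial is (q - 6v)^2.
Hence q^2 - 12qv + 36v^2 ≥ 0.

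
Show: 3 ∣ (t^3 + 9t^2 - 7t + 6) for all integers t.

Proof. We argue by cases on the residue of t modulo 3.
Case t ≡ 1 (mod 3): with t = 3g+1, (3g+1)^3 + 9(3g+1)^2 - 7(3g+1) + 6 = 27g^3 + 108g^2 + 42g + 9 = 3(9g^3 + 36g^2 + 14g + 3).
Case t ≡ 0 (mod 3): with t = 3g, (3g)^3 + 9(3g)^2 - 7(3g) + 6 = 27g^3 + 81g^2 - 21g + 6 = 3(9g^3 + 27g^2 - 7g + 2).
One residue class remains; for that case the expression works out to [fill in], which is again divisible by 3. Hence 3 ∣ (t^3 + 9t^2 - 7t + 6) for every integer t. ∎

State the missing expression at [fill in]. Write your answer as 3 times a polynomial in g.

3(9g^3 + 45g^2 + 41g + 12)

Only t ≡ 2 (mod 3) is unaccounted for. Put t = 3g+2:
(3g+2)^3 + 9(3g+2)^2 - 7(3g+2) + 6 expands to 27g^3 + 135g^2 + 123g + 36,
and factoring out 3 leaves 3(9g^3 + 45g^2 + 41g + 12).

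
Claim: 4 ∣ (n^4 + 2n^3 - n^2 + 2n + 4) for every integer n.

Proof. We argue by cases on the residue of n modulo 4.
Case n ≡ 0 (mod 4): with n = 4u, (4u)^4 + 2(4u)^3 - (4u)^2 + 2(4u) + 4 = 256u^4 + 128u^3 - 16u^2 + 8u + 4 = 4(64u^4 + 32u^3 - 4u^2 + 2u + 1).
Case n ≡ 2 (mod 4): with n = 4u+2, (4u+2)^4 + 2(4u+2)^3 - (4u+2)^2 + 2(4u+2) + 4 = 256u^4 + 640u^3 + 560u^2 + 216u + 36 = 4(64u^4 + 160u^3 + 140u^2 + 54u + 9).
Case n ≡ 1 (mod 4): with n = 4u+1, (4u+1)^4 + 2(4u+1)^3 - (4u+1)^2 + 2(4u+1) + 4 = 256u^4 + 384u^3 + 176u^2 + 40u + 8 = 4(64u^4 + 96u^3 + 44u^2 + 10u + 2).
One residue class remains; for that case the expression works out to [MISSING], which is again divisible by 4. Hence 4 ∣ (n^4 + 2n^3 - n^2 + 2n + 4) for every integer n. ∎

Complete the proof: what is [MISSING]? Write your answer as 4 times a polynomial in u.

4(64u^4 + 224u^3 + 284u^2 + 158u + 34)

The residues treated are {0, 2, 1}, so the missing case is n ≡ 3 (mod 4); write n = 4u+3.
Then (4u+3)^4 + 2(4u+3)^3 - (4u+3)^2 + 2(4u+3) + 4 = 256u^4 + 896u^3 + 1136u^2 + 632u + 136 = 4(64u^4 + 224u^3 + 284u^2 + 158u + 34).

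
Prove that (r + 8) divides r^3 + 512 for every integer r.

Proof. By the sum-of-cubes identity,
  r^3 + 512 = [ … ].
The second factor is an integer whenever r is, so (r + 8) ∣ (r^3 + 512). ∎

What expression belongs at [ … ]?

a^3 + b^3 = (a + b)(a^2 - ab + b^2). With a = r, b = 8:
r^3 + 512 = (r + 8)(r^2 - 8r + 64).

(r + 8)(r^2 - 8r + 64)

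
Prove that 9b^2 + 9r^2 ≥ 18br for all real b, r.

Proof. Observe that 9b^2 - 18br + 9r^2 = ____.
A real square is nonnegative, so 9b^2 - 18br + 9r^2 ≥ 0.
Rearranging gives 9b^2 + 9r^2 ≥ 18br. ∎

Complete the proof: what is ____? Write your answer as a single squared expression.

9b^2 - 18br + 9r^2 is a perfect-square trinomial: the outer terms are (3b)^2 and (3r)^2, and the cross term is -2·3b·3r.
So 9b^2 - 18br + 9r^2 = (3b - 3r)^2 ≥ 0.

(3b - 3r)^2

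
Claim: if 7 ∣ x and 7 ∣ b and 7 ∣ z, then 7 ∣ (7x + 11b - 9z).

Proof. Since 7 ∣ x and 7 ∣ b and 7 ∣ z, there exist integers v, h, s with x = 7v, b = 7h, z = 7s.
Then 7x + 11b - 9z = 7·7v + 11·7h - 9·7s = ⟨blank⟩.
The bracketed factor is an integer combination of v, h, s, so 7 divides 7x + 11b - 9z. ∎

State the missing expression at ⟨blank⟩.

7(11h - 9s + 7v)

Pull the common 7 out of every term: 7·7v + 11·7h - 9·7s = 7(11h - 9s + 7v).
11h - 9s + 7v is an integer, which exhibits the divisibility.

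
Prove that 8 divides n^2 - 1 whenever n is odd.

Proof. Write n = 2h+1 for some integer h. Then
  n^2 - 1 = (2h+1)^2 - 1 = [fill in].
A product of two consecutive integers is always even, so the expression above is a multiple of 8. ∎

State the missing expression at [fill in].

(2h+1)^2 - 1 = 4h^2 + 4h + 1 - 1 = 4h^2 + 4h = 4h(h+1).
Since h and h+1 are consecutive, h(h+1) is even, and 4·(even) is a multiple of 8.

4h(h + 1)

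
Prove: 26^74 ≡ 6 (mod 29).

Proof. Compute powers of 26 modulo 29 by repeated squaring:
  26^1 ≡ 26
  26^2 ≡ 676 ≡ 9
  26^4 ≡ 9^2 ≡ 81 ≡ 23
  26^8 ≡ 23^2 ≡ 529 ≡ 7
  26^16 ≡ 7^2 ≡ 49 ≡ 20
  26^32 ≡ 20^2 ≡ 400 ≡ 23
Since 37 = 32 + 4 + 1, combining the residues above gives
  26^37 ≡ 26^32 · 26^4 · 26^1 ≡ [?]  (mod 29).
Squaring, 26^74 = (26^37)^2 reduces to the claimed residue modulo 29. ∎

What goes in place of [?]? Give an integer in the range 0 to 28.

26^32 · 26^4 · 26^1 ≡ 23 · 23 · 26 = 13754.
13754 mod 29 = 8, so 26^37 ≡ 8 (mod 29).

8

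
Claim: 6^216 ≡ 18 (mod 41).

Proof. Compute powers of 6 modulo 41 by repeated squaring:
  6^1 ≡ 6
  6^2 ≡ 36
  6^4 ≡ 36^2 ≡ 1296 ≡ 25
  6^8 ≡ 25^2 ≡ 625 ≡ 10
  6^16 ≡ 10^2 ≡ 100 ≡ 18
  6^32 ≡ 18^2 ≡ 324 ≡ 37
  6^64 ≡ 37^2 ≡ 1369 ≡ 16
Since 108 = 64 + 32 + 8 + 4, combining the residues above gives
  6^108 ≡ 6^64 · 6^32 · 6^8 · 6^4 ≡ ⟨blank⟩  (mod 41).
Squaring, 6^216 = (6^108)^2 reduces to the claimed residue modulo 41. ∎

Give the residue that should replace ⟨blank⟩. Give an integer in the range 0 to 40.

6^64 · 6^32 · 6^8 · 6^4 ≡ 16 · 37 · 10 · 25 = 148000.
148000 mod 41 = 31, so 6^108 ≡ 31 (mod 41).

31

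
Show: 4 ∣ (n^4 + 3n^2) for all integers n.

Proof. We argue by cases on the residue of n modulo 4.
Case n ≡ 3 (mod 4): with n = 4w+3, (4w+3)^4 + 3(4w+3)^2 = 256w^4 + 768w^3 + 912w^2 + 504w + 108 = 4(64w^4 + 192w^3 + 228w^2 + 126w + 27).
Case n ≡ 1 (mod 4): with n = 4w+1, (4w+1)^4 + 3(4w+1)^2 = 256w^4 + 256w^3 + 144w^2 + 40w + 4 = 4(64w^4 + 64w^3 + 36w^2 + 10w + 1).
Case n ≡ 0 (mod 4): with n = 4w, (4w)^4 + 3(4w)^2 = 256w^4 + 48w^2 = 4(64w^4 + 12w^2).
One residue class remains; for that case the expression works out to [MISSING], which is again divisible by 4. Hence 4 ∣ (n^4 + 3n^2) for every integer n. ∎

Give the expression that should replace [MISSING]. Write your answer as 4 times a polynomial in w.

Only n ≡ 2 (mod 4) is unaccounted for. Put n = 4w+2:
(4w+2)^4 + 3(4w+2)^2 expands to 256w^4 + 512w^3 + 432w^2 + 176w + 28,
and factoring out 4 leaves 4(64w^4 + 128w^3 + 108w^2 + 44w + 7).

4(64w^4 + 128w^3 + 108w^2 + 44w + 7)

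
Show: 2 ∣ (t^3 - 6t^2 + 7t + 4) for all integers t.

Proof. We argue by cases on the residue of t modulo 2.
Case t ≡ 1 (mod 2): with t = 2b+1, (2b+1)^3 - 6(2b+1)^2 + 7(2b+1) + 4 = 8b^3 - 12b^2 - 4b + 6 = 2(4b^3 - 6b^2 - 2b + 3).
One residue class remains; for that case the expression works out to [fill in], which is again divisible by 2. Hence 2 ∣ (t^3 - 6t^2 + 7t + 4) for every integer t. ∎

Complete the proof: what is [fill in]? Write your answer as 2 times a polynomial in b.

The residues treated are {1}, so the missing case is t ≡ 0 (mod 2); write t = 2b.
Then (2b)^3 - 6(2b)^2 + 7(2b) + 4 = 8b^3 - 24b^2 + 14b + 4 = 2(4b^3 - 12b^2 + 7b + 2).

2(4b^3 - 12b^2 + 7b + 2)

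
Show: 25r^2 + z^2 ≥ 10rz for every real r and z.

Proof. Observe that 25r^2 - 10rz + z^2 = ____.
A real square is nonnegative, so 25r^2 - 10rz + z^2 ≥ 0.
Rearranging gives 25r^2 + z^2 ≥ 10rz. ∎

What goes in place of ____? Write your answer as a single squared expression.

25r^2 - 10rz + z^2 is a perfect-square trinomial: the outer terms are (5r)^2 and (z)^2, and the cross term is -2·5r·z.
So 25r^2 - 10rz + z^2 = (5r - z)^2 ≥ 0.

(5r - z)^2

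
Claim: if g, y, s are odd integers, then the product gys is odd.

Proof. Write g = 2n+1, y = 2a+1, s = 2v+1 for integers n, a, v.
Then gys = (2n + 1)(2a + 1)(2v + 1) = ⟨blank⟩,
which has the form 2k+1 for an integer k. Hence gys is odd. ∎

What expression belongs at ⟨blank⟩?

2(4anv + 2an + 2av + a + 2nv + n + v) + 1

(2n + 1)(2a + 1)(2v + 1) = 8anv + 4an + 4av + 2a + 4nv + 2n + 2v + 1
= 2(4anv + 2an + 2av + a + 2nv + n + v) + 1.
Since 4anv + 2an + 2av + a + 2nv + n + v is an integer, the product is of the form 2k+1 for an integer k.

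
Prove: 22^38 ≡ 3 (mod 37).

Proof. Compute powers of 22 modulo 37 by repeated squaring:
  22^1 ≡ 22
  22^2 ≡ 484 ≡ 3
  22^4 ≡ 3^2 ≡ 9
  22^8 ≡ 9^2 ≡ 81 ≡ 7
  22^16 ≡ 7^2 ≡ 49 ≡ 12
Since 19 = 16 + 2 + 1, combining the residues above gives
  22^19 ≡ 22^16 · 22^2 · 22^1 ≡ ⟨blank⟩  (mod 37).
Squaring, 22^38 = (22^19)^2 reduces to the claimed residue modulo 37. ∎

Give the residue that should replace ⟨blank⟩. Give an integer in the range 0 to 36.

Multiply the listed residues: 12 · 3 · 22 = 36 → 792.
Reducing modulo 37: 792 = 21·37 + 15, so 22^19 ≡ 15.

15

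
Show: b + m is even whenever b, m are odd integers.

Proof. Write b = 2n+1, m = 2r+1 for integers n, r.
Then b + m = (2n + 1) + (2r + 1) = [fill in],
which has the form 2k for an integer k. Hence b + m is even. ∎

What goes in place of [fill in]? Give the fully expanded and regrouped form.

(2n + 1) + (2r + 1) = 2n + 2r + 2
= 2(n + r + 1).
Since n + r + 1 is an integer, the sum is of the form 2k for an integer k.

2(n + r + 1)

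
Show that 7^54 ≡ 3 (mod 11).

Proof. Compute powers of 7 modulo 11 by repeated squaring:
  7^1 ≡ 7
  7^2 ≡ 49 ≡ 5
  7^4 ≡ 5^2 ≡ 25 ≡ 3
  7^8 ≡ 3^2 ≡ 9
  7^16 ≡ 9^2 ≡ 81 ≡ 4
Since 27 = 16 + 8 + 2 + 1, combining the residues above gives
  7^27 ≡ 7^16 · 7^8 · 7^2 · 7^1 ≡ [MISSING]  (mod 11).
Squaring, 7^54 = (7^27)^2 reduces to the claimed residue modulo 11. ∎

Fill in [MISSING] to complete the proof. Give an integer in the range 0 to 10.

6

Multiply the listed residues: 4 · 9 · 5 · 7 = 36 → 180 → 1260.
Reducing modulo 11: 1260 = 114·11 + 6, so 7^27 ≡ 6.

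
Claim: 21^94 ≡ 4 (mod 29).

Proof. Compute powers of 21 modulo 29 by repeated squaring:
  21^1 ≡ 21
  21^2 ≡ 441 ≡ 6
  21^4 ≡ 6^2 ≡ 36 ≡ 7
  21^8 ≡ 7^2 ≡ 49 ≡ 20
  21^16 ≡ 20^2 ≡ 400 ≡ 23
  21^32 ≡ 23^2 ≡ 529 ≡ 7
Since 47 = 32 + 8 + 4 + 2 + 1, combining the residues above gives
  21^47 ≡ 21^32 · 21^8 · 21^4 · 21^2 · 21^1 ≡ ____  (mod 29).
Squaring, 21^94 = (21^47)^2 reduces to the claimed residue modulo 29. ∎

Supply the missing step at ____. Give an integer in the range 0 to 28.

27

Multiply the listed residues: 7 · 20 · 7 · 6 · 21 = 140 → 980 → 5880 → 123480.
Reducing modulo 29: 123480 = 4257·29 + 27, so 21^47 ≡ 27.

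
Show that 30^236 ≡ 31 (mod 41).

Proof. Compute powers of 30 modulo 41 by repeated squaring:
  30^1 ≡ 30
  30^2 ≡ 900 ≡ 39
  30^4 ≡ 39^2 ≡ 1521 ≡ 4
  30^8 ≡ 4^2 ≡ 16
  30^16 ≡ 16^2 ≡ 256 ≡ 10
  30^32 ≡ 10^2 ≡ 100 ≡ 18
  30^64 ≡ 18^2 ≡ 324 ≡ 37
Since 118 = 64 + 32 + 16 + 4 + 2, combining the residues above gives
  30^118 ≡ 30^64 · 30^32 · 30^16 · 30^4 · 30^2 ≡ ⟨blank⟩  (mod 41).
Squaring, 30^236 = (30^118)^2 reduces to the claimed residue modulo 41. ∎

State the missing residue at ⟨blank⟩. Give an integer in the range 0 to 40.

20

30^64 · 30^32 · 30^16 · 30^4 · 30^2 ≡ 37 · 18 · 10 · 4 · 39 = 1038960.
1038960 mod 41 = 20, so 30^118 ≡ 20 (mod 41).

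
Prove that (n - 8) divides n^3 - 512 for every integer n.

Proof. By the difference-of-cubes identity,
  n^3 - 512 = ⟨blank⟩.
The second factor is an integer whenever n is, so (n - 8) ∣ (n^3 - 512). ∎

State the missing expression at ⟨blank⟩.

(n - 8)(n^2 + 8n + 64)

a^3 - b^3 = (a - b)(a^2 + ab + b^2). With a = n, b = 8:
n^3 - 512 = (n - 8)(n^2 + 8n + 64).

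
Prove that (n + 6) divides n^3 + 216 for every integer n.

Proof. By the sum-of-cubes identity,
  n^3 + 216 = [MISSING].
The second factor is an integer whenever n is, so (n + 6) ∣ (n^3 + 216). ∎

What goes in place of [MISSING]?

Polynomial division of n^3 + 216 by n + 6 leaves remainder 0 and quotient n^2 - 6n + 36.
Hence n^3 + 216 = (n + 6)(n^2 - 6n + 36).

(n + 6)(n^2 - 6n + 36)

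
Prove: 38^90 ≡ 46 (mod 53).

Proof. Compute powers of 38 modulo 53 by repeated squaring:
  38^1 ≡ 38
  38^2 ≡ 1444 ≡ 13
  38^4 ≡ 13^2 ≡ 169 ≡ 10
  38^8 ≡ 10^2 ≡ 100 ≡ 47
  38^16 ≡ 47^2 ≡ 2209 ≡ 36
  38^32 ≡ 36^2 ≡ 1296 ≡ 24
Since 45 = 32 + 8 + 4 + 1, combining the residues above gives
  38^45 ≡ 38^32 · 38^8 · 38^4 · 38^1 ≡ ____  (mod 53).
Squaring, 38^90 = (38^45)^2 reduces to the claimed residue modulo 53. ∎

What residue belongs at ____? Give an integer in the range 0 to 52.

29

Multiply the listed residues: 24 · 47 · 10 · 38 = 1128 → 11280 → 428640.
Reducing modulo 53: 428640 = 8087·53 + 29, so 38^45 ≡ 29.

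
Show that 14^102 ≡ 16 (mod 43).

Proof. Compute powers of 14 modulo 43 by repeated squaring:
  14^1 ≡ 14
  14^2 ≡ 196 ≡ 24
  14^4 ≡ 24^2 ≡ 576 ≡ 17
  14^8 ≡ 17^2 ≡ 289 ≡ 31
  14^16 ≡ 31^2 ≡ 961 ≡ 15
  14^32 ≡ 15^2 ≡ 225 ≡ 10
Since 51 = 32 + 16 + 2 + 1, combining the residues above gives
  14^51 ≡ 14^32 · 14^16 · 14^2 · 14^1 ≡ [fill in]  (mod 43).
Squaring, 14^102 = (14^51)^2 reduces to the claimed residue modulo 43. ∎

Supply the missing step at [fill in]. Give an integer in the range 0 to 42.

14^32 · 14^16 · 14^2 · 14^1 ≡ 10 · 15 · 24 · 14 = 50400.
50400 mod 43 = 4, so 14^51 ≡ 4 (mod 43).

4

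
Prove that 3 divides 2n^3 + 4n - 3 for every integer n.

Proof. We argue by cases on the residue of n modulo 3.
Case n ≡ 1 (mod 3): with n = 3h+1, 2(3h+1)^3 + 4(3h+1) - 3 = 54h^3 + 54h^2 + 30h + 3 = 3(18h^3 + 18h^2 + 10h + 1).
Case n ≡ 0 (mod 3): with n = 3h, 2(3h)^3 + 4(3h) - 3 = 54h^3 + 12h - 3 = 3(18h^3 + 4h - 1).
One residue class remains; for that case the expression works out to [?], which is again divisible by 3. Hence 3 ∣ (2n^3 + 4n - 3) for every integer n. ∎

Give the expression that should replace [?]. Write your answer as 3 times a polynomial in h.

3(18h^3 + 36h^2 + 28h + 7)

The residues treated are {1, 0}, so the missing case is n ≡ 2 (mod 3); write n = 3h+2.
Then 2(3h+2)^3 + 4(3h+2) - 3 = 54h^3 + 108h^2 + 84h + 21 = 3(18h^3 + 36h^2 + 28h + 7).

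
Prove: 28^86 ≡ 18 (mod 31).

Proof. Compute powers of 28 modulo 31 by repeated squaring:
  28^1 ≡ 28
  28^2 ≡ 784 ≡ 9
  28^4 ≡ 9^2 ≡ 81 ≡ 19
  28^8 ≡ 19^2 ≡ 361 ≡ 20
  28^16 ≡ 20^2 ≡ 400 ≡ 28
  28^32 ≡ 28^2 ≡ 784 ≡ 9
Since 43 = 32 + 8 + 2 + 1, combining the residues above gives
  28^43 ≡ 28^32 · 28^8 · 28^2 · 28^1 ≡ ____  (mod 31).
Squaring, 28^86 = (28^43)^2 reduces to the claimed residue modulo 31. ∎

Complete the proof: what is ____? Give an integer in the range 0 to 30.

28^32 · 28^8 · 28^2 · 28^1 ≡ 9 · 20 · 9 · 28 = 45360.
45360 mod 31 = 7, so 28^43 ≡ 7 (mod 31).

7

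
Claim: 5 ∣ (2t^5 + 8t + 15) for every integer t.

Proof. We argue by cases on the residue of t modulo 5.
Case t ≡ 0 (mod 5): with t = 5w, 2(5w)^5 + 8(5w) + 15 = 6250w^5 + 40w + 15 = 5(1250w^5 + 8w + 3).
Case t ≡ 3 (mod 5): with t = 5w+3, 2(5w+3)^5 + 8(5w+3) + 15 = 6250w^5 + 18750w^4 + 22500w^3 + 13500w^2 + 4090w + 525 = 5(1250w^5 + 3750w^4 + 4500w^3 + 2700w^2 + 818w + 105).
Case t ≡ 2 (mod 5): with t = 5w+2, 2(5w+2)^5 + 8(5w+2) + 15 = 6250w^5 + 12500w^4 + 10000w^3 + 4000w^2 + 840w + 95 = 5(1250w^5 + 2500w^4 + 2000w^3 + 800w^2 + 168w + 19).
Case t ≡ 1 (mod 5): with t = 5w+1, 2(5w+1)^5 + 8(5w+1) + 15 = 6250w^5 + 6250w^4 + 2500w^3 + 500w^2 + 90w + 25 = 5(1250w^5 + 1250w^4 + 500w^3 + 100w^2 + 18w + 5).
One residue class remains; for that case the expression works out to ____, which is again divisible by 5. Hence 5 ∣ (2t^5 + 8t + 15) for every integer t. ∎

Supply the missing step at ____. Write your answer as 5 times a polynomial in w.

Only t ≡ 4 (mod 5) is unaccounted for. Put t = 5w+4:
2(5w+4)^5 + 8(5w+4) + 15 expands to 6250w^5 + 25000w^4 + 40000w^3 + 32000w^2 + 12840w + 2095,
and factoring out 5 leaves 5(1250w^5 + 5000w^4 + 8000w^3 + 6400w^2 + 2568w + 419).

5(1250w^5 + 5000w^4 + 8000w^3 + 6400w^2 + 2568w + 419)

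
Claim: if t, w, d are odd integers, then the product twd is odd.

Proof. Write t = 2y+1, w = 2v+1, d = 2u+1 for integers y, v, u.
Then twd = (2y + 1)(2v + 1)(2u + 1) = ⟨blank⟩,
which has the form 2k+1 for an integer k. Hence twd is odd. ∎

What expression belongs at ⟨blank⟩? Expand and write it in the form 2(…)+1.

2(4uvy + 2uv + 2uy + u + 2vy + v + y) + 1

Expanding: (2y + 1)(2v + 1)(2u + 1) = 8uvy + 4uv + 4uy + 2u + 4vy + 2v + 2y + 1.
Every term except the constant is even, so this is 2(4uvy + 2uv + 2uy + u + 2vy + v + y) + 1,
and 4uvy + 2uv + 2uy + u + 2vy + v + y ∈ ℤ gives the required form.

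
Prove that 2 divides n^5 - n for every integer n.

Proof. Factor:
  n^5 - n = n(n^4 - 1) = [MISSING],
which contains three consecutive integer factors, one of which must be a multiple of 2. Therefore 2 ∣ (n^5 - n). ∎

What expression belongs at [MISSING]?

(n - 1)n(n + 1)(n^2 + 1)

n^4 - 1 = (n^2 - 1)(n^2 + 1), and n^2 - 1 = (n-1)(n+1).
So n(n^4 - 1) = (n - 1)n(n + 1)(n^2 + 1).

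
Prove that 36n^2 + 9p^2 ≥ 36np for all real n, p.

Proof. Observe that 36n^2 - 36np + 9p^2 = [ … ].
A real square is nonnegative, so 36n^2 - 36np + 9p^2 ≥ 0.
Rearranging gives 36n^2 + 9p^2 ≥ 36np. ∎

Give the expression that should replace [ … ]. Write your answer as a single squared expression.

The leading and trailing coefficients are 6^2 and 3^2, and 36 = 2·6·3, so the trinomial is (6n - 3p)^2.
Hence 36n^2 - 36np + 9p^2 ≥ 0.

(6n - 3p)^2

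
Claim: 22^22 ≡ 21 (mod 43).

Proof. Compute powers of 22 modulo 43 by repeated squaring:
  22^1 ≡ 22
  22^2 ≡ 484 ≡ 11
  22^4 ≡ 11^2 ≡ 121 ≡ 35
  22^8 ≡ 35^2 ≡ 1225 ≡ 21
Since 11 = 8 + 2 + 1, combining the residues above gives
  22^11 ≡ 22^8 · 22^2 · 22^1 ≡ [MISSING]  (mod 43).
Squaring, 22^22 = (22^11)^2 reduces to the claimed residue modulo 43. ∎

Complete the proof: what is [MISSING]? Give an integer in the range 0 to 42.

Multiply the listed residues: 21 · 11 · 22 = 231 → 5082.
Reducing modulo 43: 5082 = 118·43 + 8, so 22^11 ≡ 8.

8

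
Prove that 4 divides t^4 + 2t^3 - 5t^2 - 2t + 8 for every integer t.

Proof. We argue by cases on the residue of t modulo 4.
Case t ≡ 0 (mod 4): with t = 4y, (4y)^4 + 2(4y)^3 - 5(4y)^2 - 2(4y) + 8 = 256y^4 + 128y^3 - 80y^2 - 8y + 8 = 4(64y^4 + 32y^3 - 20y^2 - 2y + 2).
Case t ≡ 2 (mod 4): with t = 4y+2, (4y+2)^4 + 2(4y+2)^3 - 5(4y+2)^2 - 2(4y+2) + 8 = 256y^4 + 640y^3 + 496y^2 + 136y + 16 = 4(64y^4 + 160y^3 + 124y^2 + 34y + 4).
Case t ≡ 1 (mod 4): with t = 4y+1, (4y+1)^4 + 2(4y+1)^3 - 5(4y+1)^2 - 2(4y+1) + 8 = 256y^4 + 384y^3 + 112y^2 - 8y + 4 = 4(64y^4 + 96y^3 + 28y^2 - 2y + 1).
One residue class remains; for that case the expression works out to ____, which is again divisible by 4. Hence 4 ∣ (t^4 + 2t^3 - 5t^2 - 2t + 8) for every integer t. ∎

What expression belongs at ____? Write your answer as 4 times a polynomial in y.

4(64y^4 + 224y^3 + 268y^2 + 130y + 23)

Only t ≡ 3 (mod 4) is unaccounted for. Put t = 4y+3:
(4y+3)^4 + 2(4y+3)^3 - 5(4y+3)^2 - 2(4y+3) + 8 expands to 256y^4 + 896y^3 + 1072y^2 + 520y + 92,
and factoring out 4 leaves 4(64y^4 + 224y^3 + 268y^2 + 130y + 23).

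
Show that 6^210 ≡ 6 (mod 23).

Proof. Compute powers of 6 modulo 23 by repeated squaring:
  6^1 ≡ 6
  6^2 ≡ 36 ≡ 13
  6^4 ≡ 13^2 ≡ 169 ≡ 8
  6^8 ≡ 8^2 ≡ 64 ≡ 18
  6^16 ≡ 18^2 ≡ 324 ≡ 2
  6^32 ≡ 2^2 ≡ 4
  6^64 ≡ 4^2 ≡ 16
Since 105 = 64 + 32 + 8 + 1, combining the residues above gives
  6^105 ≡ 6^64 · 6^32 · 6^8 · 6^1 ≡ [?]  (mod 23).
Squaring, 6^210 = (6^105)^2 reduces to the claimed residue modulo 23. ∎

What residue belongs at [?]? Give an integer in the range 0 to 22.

Multiply the listed residues: 16 · 4 · 18 · 6 = 64 → 1152 → 6912.
Reducing modulo 23: 6912 = 300·23 + 12, so 6^105 ≡ 12.

12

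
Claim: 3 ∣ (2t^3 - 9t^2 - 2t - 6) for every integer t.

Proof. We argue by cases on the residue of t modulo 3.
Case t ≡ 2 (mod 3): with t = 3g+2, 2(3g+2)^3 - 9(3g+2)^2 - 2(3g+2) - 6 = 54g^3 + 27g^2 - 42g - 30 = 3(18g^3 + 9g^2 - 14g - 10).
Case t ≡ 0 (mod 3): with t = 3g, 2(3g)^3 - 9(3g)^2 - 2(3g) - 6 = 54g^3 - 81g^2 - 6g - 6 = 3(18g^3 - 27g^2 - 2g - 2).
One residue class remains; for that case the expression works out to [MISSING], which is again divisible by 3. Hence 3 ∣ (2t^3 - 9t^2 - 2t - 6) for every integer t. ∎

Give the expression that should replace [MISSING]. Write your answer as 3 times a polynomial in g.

3(18g^3 - 9g^2 - 14g - 5)

The residues treated are {2, 0}, so the missing case is t ≡ 1 (mod 3); write t = 3g+1.
Then 2(3g+1)^3 - 9(3g+1)^2 - 2(3g+1) - 6 = 54g^3 - 27g^2 - 42g - 15 = 3(18g^3 - 9g^2 - 14g - 5).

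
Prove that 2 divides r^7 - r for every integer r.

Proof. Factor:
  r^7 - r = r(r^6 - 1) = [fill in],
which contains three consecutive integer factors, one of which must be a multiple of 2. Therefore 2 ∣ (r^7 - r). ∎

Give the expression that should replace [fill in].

r^6 - 1 = (r^2 - 1)(r^4 + r^2 + 1), and r^2 - 1 = (r-1)(r+1).
So r(r^6 - 1) = (r - 1)r(r + 1)(r^4 + r^2 + 1).

(r - 1)r(r + 1)(r^4 + r^2 + 1)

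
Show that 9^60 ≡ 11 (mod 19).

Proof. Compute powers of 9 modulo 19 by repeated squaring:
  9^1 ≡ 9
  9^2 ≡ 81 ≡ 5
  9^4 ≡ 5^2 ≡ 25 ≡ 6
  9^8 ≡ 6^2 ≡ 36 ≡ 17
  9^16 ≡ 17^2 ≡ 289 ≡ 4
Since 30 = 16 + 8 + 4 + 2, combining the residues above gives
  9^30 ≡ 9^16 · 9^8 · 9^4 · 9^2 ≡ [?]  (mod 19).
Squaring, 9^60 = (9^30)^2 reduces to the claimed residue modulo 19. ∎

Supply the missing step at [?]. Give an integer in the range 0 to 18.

9^16 · 9^8 · 9^4 · 9^2 ≡ 4 · 17 · 6 · 5 = 2040.
2040 mod 19 = 7, so 9^30 ≡ 7 (mod 19).

7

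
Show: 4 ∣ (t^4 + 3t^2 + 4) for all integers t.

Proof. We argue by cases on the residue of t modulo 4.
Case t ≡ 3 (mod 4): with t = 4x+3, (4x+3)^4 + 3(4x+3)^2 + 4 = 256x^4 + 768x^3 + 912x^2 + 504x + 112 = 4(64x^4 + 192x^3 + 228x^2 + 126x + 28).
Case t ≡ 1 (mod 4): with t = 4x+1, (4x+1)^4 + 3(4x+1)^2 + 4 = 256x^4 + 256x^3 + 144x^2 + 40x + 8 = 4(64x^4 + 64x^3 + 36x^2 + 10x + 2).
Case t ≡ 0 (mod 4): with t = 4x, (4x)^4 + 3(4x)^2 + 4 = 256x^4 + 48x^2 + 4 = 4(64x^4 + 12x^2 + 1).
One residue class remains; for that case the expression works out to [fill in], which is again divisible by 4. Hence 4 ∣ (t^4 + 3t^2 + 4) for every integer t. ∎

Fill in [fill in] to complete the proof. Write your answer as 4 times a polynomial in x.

Only t ≡ 2 (mod 4) is unaccounted for. Put t = 4x+2:
(4x+2)^4 + 3(4x+2)^2 + 4 expands to 256x^4 + 512x^3 + 432x^2 + 176x + 32,
and factoring out 4 leaves 4(64x^4 + 128x^3 + 108x^2 + 44x + 8).

4(64x^4 + 128x^3 + 108x^2 + 44x + 8)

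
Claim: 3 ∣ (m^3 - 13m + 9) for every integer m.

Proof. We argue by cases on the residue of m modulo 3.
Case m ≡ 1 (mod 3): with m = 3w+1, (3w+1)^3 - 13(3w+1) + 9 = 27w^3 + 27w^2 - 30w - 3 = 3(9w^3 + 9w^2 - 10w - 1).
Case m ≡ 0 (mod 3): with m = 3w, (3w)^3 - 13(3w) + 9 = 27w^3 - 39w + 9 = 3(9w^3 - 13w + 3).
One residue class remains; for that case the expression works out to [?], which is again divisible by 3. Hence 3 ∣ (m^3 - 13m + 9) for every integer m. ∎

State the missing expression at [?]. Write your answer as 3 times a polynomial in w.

3(9w^3 + 18w^2 - w - 3)

Only m ≡ 2 (mod 3) is unaccounted for. Put m = 3w+2:
(3w+2)^3 - 13(3w+2) + 9 expands to 27w^3 + 54w^2 - 3w - 9,
and factoring out 3 leaves 3(9w^3 + 18w^2 - w - 3).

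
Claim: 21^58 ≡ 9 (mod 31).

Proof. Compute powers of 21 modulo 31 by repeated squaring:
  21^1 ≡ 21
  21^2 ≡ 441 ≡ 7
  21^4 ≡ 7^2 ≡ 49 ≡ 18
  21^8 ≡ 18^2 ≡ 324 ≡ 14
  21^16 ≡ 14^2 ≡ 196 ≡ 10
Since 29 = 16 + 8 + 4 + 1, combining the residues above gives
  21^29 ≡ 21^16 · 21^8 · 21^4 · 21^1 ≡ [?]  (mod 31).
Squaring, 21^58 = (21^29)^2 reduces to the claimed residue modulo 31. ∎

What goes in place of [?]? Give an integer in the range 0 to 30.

Multiply the listed residues: 10 · 14 · 18 · 21 = 140 → 2520 → 52920.
Reducing modulo 31: 52920 = 1707·31 + 3, so 21^29 ≡ 3.

3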